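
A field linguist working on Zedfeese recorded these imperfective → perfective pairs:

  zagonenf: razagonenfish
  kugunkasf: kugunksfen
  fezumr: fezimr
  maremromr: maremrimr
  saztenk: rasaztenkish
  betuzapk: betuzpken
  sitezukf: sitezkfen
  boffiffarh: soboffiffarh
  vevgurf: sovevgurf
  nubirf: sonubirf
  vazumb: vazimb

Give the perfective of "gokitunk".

zagonenf and nubirf both end in -f yet inflect differently (razagonenfish, sonubirf), so the final letter is not what conditions the rule; the second-to-last letter is.
"gokitunk" has second-to-last letter 'n'. The stems whose second-to-last letter is 'n' (zagonenf → razagonenfish, saztenk → rasaztenkish) add ra- … -ish around the stem.
The other patterns: stems whose second-to-last letter is 'm' change the last vowel to 'i'; stems whose second-to-last letter is 'r' add the prefix so-; stems whose second-to-last letter is 'k', 'p' or 's' delete the last vowel and add -en.
So gokitunk → ragokitunkish.

ragokitunkish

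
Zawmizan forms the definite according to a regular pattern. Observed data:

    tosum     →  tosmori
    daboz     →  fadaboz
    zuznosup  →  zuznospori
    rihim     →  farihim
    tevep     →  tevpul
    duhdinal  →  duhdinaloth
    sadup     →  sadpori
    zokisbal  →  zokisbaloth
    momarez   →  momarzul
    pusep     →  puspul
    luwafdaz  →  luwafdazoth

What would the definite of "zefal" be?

luwafdaz and momarez both end in -z yet inflect differently (luwafdazoth, momarzul), so the final letter is not what conditions the rule; the last vowel is.
"zefal" has last vowel 'a'. The stems whose last vowel is 'a' (luwafdaz → luwafdazoth, zokisbal → zokisbaloth, duhdinal → duhdinaloth) add -oth.
So zefal → zefaloth.

zefaloth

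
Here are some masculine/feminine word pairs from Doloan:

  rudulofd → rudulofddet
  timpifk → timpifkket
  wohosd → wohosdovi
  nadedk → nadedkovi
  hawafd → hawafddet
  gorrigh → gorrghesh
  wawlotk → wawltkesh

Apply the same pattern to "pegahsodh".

wawlotk and timpifk both end in -k yet inflect differently (wawltkesh, timpifkket), so the final letter is not what conditions the rule; the second-to-last letter is.
"pegahsodh" has second-to-last letter 'd'. The one such stem in the data (nadedk → nadedkovi) adds -ovi, so the same rule applies.
The other patterns: stems whose second-to-last letter is 'g' or 't' delete the last vowel and add -esh; stems whose second-to-last letter is 'f' double the final consonant and add -et.
So pegahsodh → pegahsodhovi.

pegahsodhovi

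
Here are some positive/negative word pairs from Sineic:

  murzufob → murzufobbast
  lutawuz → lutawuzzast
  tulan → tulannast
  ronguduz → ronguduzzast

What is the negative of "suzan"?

Every pair shown (murzufob → murzufobbast, lutawuz → lutawuzzast, tulan → tulannast, …) follows the same rule: double the final consonant and add -ast.
So suzan → suzannast.

suzannast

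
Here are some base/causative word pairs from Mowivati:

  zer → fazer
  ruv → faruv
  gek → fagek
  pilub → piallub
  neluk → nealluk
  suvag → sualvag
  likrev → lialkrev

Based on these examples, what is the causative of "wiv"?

gek and neluk both end in -k yet inflect differently (fagek, nealluk), so the final letter is not what conditions the rule; the number of vowels is.
"wiv" has 1 vowel. The stems with 1 vowel (zer → fazer, ruv → faruv, gek → fagek) add the prefix fa-.
The other pattern: stems with 2 vowels insert -al- after the first vowel.
So wiv → fawiv.

fawiv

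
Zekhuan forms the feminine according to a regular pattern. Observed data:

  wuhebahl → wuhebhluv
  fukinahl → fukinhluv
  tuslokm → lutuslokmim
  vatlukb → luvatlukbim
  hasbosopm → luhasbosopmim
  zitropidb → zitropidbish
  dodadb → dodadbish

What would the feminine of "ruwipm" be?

luruwipmim

vatlukb and zitropidb both end in -b yet inflect differently (luvatlukbim, zitropidbish), so the final letter is not what conditions the rule; the second-to-last letter is.
"ruwipm" has second-to-last letter 'p'. The one such stem in the data (hasbosopm → luhasbosopmim) adds lu- … -im around the stem, so the same rule applies.
So ruwipm → luruwipmim.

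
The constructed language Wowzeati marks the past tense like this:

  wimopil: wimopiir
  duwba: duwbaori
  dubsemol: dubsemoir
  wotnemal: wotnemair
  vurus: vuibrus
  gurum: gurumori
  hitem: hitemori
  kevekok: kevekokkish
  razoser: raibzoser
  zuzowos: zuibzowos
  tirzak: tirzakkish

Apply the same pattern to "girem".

hitem and razoser both have last vowel 'e' yet inflect differently (hitemori, raibzoser), so the last vowel is not what conditions the rule; the final letter is.
"girem" ends in -m. The stems ending in -m (gurum → gurumori, hitem → hitemori) add -ori.
So girem → giremori.

giremori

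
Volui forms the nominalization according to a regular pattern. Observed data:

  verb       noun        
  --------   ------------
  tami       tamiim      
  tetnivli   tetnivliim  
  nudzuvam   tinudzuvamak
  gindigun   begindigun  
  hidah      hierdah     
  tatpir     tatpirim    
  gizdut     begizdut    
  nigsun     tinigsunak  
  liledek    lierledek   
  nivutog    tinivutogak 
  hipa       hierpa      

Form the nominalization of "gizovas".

"gizovas" begins with g-. The stems beginning with g- (gindigun → begindigun, gizdut → begizdut) add the prefix be-.
So gizovas → begizovas.

begizovas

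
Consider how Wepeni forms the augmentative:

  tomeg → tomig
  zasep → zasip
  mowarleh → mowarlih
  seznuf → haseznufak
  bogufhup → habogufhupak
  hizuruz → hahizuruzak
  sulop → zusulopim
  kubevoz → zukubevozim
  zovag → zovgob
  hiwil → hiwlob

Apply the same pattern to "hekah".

zasep and bogufhup both end in -p yet inflect differently (zasip, habogufhupak), so the final letter is not what conditions the rule; the last vowel is.
"hekah" has last vowel 'a'. The one such stem in the data (zovag → zovgob) deletes the last vowel and adds -ob (as does hiwil), so the same rule applies.
The other patterns: stems whose last vowel is 'e' change the last vowel to 'i'; stems whose last vowel is 'u' add ha- … -ak around the stem; stems whose last vowel is 'o' add zu- … -im around the stem.
So hekah → hekhob.

hekhob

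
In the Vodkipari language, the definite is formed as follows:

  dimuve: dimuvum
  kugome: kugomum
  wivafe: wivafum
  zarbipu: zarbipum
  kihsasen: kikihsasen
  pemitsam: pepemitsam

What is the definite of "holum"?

dimuve and kihsasen both have last vowel 'e' yet inflect differently (dimuvum, kikihsasen), so the last vowel is not what conditions the rule; whether the stem ends in a vowel or a consonant is.
"holum" ends in a consonant. The stems ending in a consonant (kihsasen → kikihsasen, pemitsam → pepemitsam) repeat the first consonant+vowel as a prefix.
The other pattern: stems ending in a vowel drop the final letter and add -um.
So holum → hoholum.

hoholum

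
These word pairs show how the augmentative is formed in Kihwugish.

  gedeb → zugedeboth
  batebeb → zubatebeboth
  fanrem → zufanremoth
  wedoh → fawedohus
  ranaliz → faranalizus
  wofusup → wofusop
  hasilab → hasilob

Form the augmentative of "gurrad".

gedeb and hasilab both end in -b yet inflect differently (zugedeboth, hasilob), so the final letter is not what conditions the rule; the last vowel is.
"gurrad" has last vowel 'a'. The one such stem in the data (hasilab → hasilob) changes the last vowel to 'o' (as does wofusup), so the same rule applies.
So gurrad → gurrod.

gurrod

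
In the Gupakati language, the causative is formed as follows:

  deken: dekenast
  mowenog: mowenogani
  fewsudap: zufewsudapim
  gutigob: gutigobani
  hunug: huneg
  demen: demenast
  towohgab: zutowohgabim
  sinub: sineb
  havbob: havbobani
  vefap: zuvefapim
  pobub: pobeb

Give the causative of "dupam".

gutigob and towohgab both end in -b yet inflect differently (gutigobani, zutowohgabim), so the final letter is not what conditions the rule; the last vowel is.
"dupam" has last vowel 'a'. The stems whose last vowel is 'a' (vefap → zuvefapim, towohgab → zutowohgabim, fewsudap → zufewsudapim) add zu- … -im around the stem.
So dupam → zudupamim.

zudupamim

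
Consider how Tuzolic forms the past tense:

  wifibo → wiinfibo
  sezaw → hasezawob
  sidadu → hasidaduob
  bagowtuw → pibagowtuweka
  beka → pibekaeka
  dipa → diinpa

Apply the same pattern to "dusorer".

duinsorer

"dusorer" begins with d-. The one such stem in the data (dipa → diinpa) inserts -in- after the first vowel (as does wifibo), so the same rule applies.
So dusorer → duinsorer.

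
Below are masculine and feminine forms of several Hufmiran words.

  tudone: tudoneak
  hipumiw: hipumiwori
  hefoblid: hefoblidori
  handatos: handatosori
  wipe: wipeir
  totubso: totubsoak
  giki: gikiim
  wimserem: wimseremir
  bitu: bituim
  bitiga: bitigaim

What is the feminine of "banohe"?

banoheim

wipe and tudone both end in -e yet inflect differently (wipeir, tudoneak), so the final letter is not what conditions the rule; the first letter is.
"banohe" begins with b-. The stems beginning with b- (bitiga → bitigaim, bitu → bituim) add -im.
The other patterns: stems beginning with w- add -ir; stems beginning with h- add -ori; stems beginning with t- add -ak.
So banohe → banoheim.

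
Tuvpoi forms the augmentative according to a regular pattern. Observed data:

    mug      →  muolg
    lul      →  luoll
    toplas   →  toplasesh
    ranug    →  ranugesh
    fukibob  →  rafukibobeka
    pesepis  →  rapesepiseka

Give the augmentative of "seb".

seolb

mug and ranug both end in -g yet inflect differently (muolg, ranugesh), so the final letter is not what conditions the rule; the number of vowels is.
"seb" has 1 vowel. The stems with 1 vowel (mug → muolg, lul → luoll) insert -ol- after the first vowel.
The other patterns: stems with 2 vowels add -esh; stems with 3 vowels add ra- … -eka around the stem.
So seb → seolb.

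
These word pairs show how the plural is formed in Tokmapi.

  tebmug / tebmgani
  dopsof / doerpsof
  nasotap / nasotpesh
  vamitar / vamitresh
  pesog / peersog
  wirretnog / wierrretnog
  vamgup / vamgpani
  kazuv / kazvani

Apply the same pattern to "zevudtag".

"zevudtag" has last vowel 'a'. The stems whose last vowel is 'a' (vamitar → vamitresh, nasotap → nasotpesh) delete the last vowel and add -esh.
The other patterns: stems whose last vowel is 'o' insert -er- after the first vowel; stems whose last vowel is 'u' delete the last vowel and add -ani.
So zevudtag → zevudtgesh.

zevudtgesh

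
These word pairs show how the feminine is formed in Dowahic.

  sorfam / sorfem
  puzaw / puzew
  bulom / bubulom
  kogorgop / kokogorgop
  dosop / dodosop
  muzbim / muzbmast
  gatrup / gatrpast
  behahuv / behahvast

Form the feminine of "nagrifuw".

sorfam and bulom both end in -m yet inflect differently (sorfem, bubulom), so the final letter is not what conditions the rule; the last vowel is.
"nagrifuw" has last vowel 'u'. The stems whose last vowel is 'u' (gatrup → gatrpast, behahuv → behahvast) delete the last vowel and add -ast.
The other patterns: stems whose last vowel is 'a' change the last vowel to 'e'; stems whose last vowel is 'o' repeat the first consonant+vowel as a prefix.
So nagrifuw → nagrifwast.

nagrifwast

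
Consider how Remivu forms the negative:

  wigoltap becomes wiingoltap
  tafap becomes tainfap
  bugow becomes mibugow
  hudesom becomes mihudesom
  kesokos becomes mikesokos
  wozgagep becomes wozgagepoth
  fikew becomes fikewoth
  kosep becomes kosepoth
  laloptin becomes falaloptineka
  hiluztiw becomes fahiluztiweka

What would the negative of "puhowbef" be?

puhowbefoth

wigoltap and wozgagep both end in -p yet inflect differently (wiingoltap, wozgagepoth), so the final letter is not what conditions the rule; the last vowel is.
"puhowbef" has last vowel 'e'. The stems whose last vowel is 'e' (wozgagep → wozgagepoth, fikew → fikewoth, kosep → kosepoth) add -oth.
The other patterns: stems whose last vowel is 'a' insert -in- after the first vowel; stems whose last vowel is 'o' add the prefix mi-; stems whose last vowel is 'i' add fa- … -eka around the stem.
So puhowbef → puhowbefoth.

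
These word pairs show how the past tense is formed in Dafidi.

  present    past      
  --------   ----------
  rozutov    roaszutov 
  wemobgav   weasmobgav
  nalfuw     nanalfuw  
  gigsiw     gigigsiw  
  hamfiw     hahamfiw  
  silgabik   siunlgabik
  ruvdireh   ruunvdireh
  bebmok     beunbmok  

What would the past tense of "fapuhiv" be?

gigsiw and silgabik both have last vowel 'i' yet inflect differently (gigigsiw, siunlgabik), so the last vowel is not what conditions the rule; the final letter is.
"fapuhiv" ends in -v. The stems ending in -v (rozutov → roaszutov, wemobgav → weasmobgav) insert -as- after the first vowel.
So fapuhiv → faaspuhiv.

faaspuhiv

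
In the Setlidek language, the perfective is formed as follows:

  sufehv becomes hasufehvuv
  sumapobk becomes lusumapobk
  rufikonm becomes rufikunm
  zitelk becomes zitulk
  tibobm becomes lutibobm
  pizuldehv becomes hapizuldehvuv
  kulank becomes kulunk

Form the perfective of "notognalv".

notognulv

"notognalv" has second-to-last letter 'l'. The one such stem in the data (zitelk → zitulk) changes the last vowel to 'u' (as do kulank, rufikonm), so the same rule applies.
The other patterns: stems whose second-to-last letter is 'h' add ha- … -uv around the stem; stems whose second-to-last letter is 'b' add the prefix lu-.
So notognalv → notognulv.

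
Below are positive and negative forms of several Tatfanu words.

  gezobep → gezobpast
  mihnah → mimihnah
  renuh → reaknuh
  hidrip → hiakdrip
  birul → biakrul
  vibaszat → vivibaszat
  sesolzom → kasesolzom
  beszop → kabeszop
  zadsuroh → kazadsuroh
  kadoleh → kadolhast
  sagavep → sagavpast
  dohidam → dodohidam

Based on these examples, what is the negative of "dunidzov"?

kadunidzov

"dunidzov" has last vowel 'o'. The stems whose last vowel is 'o' (zadsuroh → kazadsuroh, sesolzom → kasesolzom, beszop → kabeszop) add the prefix ka-.
The other patterns: stems whose last vowel is 'i' or 'u' insert -ak- after the first vowel; stems whose last vowel is 'e' delete the last vowel and add -ast; stems whose last vowel is 'a' repeat the first consonant+vowel as a prefix.
So dunidzov → kadunidzov.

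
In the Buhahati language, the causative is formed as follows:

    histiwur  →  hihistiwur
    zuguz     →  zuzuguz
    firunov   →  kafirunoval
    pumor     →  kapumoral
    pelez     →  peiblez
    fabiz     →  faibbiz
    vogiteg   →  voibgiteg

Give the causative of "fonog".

kafonogal

histiwur and pumor both end in -r yet inflect differently (hihistiwur, kapumoral), so the final letter is not what conditions the rule; the last vowel is.
"fonog" has last vowel 'o'. The stems whose last vowel is 'o' (firunov → kafirunoval, pumor → kapumoral) add ka- … -al around the stem.
So fonog → kafonogal.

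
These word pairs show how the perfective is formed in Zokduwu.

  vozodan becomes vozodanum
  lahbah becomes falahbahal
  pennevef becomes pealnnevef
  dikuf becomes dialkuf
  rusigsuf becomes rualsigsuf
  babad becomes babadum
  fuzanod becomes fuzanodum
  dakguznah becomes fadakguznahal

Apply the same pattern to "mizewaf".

mialzewaf

dakguznah and babad both have last vowel 'a' yet inflect differently (fadakguznahal, babadum), so the last vowel is not what conditions the rule; the final letter is.
"mizewaf" ends in -f. The stems ending in -f (pennevef → pealnnevef, rusigsuf → rualsigsuf, dikuf → dialkuf) insert -al- after the first vowel.
The other patterns: stems ending in -h add fa- … -al around the stem; stems ending in -d or -n add -um.
So mizewaf → mialzewaf.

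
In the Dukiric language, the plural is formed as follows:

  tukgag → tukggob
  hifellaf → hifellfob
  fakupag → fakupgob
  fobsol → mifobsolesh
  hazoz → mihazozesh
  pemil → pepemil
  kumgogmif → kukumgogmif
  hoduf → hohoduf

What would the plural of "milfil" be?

"milfil" has last vowel 'i'. The stems whose last vowel is 'i' (pemil → pepemil, kumgogmif → kukumgogmif) repeat the first consonant+vowel as a prefix.
The other patterns: stems whose last vowel is 'a' delete the last vowel and add -ob; stems whose last vowel is 'o' add mi- … -esh around the stem.
So milfil → mimilfil.

mimilfil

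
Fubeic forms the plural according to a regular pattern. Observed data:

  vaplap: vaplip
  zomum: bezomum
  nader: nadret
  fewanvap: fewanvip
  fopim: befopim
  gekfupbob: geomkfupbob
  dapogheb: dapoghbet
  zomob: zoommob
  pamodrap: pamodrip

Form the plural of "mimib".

bemimib

dapogheb and zomob both end in -b yet inflect differently (dapoghbet, zoommob), so the final letter is not what conditions the rule; the last vowel is.
"mimib" has last vowel 'i'. The one such stem in the data (fopim → befopim) adds the prefix be-, so the same rule applies.
So mimib → bemimib.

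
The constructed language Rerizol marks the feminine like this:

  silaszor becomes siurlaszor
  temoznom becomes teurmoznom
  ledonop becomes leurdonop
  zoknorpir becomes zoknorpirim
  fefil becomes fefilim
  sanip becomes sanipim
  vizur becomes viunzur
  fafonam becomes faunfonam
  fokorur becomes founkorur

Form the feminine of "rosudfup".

rounsudfup

"rosudfup" has last vowel 'u'. The stems whose last vowel is 'u' (vizur → viunzur, fokorur → founkorur) insert -un- after the first vowel.
The other patterns: stems whose last vowel is 'o' insert -ur- after the first vowel; stems whose last vowel is 'i' add -im.
So rosudfup → rounsudfup.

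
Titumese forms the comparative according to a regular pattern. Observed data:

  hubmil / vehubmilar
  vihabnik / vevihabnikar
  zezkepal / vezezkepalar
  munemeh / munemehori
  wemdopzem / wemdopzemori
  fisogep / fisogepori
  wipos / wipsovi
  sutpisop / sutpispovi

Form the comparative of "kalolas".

vekalolasar

fisogep and sutpisop both end in -p yet inflect differently (fisogepori, sutpispovi), so the final letter is not what conditions the rule; the last vowel is.
"kalolas" has last vowel 'a'. The one such stem in the data (zezkepal → vezezkepalar) adds ve- … -ar around the stem, so the same rule applies.
The other patterns: stems whose last vowel is 'e' add -ori; stems whose last vowel is 'o' delete the last vowel and add -ovi.
So kalolas → vekalolasar.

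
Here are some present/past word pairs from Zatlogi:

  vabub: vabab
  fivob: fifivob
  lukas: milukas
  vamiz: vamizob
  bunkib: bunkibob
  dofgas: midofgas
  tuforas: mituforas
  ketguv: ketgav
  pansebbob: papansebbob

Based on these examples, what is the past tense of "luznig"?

"luznig" has last vowel 'i'. The stems whose last vowel is 'i' (bunkib → bunkibob, vamiz → vamizob) add -ob.
The other patterns: stems whose last vowel is 'o' repeat the first consonant+vowel as a prefix; stems whose last vowel is 'a' add the prefix mi-; stems whose last vowel is 'u' change the last vowel to 'a'.
So luznig → luznigob.

luznigob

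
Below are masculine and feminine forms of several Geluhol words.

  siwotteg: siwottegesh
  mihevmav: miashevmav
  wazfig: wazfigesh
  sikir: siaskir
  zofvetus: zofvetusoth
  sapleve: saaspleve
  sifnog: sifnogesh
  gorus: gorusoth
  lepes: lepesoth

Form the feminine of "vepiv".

"vepiv" ends in -v. The one such stem in the data (mihevmav → miashevmav) inserts -as- after the first vowel (as do sapleve, sikir), so the same rule applies.
The other patterns: stems ending in -g add -esh; stems ending in -s add -oth.
So vepiv → veaspiv.

veaspiv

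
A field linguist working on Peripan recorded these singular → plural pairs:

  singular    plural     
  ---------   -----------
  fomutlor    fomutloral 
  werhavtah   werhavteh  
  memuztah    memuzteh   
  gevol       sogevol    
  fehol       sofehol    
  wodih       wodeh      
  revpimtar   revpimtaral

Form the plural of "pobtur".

pobtural

fomutlor and gevol both have last vowel 'o' yet inflect differently (fomutloral, sogevol), so the last vowel is not what conditions the rule; the final letter is.
"pobtur" ends in -r. The stems ending in -r (fomutlor → fomutloral, revpimtar → revpimtaral) add -al.
So pobtur → pobtural.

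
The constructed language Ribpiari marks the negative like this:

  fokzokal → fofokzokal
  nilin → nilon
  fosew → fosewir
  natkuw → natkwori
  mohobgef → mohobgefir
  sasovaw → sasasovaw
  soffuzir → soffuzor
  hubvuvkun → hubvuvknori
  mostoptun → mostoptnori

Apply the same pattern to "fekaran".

nilin and mostoptun both end in -n yet inflect differently (nilon, mostoptnori), so the final letter is not what conditions the rule; the last vowel is.
"fekaran" has last vowel 'a'. The stems whose last vowel is 'a' (sasovaw → sasasovaw, fokzokal → fofokzokal) repeat the first consonant+vowel as a prefix.
So fekaran → fefekaran.

fefekaran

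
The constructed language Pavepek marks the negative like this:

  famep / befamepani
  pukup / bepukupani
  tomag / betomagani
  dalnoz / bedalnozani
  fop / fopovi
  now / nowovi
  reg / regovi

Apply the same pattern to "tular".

betularani

famep and fop both end in -p yet inflect differently (befamepani, fopovi), so the final letter is not what conditions the rule; the number of vowels is.
"tular" has 2 vowels. The stems with 2 vowels (famep → befamepani, pukup → bepukupani, tomag → betomagani) add be- … -ani around the stem.
The other pattern: stems with 1 vowel add -ovi.
So tular → betularani.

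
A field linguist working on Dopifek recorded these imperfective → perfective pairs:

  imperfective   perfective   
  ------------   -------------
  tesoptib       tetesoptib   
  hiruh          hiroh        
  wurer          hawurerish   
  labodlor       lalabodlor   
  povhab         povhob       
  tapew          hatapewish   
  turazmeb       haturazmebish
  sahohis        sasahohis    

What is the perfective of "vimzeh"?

havimzehish

turazmeb and tesoptib both end in -b yet inflect differently (haturazmebish, tetesoptib), so the final letter is not what conditions the rule; the last vowel is.
"vimzeh" has last vowel 'e'. The stems whose last vowel is 'e' (turazmeb → haturazmebish, tapew → hatapewish, wurer → hawurerish) add ha- … -ish around the stem.
The other patterns: stems whose last vowel is 'i' or 'o' repeat the first consonant+vowel as a prefix; stems whose last vowel is 'a' or 'u' change the last vowel to 'o'.
So vimzeh → havimzehish.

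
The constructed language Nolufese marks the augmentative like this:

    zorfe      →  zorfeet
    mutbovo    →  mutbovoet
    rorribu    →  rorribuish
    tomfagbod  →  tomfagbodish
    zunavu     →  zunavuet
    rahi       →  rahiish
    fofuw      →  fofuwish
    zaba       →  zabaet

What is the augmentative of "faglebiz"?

"faglebiz" begins with f-. The one such stem in the data (fofuw → fofuwish) adds -ish, so the same rule applies.
So faglebiz → faglebizish.

faglebizish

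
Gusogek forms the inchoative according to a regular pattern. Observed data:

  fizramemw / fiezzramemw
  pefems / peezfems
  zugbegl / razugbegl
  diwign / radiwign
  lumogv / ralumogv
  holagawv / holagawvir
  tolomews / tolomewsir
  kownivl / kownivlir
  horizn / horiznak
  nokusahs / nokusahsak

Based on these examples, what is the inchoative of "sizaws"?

lumogv and holagawv both end in -v yet inflect differently (ralumogv, holagawvir), so the final letter is not what conditions the rule; the second-to-last letter is.
"sizaws" has second-to-last letter 'w'. The stems whose second-to-last letter is 'w' (holagawv → holagawvir, tolomews → tolomewsir) add -ir.
The other patterns: stems whose second-to-last letter is 'm' insert -ez- after the first vowel; stems whose second-to-last letter is 'g' add the prefix ra-; stems whose second-to-last letter is 'h' or 'z' add -ak.
So sizaws → sizawsir.

sizawsir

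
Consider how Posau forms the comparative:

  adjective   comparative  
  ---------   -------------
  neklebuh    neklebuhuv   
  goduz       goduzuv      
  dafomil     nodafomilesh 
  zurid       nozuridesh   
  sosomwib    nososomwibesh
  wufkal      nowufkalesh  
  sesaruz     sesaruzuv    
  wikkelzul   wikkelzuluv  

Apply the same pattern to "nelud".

wikkelzul and wufkal both end in -l yet inflect differently (wikkelzuluv, nowufkalesh), so the final letter is not what conditions the rule; the last vowel is.
"nelud" has last vowel 'u'. The stems whose last vowel is 'u' (goduz → goduzuv, neklebuh → neklebuhuv, wikkelzul → wikkelzuluv) add -uv.
So nelud → neluduv.

neluduv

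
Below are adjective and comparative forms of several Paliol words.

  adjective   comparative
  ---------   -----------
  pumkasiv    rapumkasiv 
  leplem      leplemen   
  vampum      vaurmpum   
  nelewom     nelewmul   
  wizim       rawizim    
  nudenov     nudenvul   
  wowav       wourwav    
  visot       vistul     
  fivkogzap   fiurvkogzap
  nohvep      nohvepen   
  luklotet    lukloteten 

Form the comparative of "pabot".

pabtul

leplem and nelewom both end in -m yet inflect differently (leplemen, nelewmul), so the final letter is not what conditions the rule; the last vowel is.
"pabot" has last vowel 'o'. The stems whose last vowel is 'o' (nelewom → nelewmul, nudenov → nudenvul, visot → vistul) delete the last vowel and add -ul.
The other patterns: stems whose last vowel is 'e' add -en; stems whose last vowel is 'i' add the prefix ra-; stems whose last vowel is 'a' or 'u' insert -ur- after the first vowel.
So pabot → pabtul.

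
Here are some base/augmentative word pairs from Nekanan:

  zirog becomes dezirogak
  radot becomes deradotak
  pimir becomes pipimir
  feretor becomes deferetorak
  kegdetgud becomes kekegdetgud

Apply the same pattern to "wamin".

feretor and pimir both end in -r yet inflect differently (deferetorak, pipimir), so the final letter is not what conditions the rule; the last vowel is.
"wamin" has last vowel 'i'. The one such stem in the data (pimir → pipimir) repeats the first consonant+vowel as a prefix (as does kegdetgud), so the same rule applies.
The other pattern: stems whose last vowel is 'o' add de- … -ak around the stem.
So wamin → wawamin.

wawamin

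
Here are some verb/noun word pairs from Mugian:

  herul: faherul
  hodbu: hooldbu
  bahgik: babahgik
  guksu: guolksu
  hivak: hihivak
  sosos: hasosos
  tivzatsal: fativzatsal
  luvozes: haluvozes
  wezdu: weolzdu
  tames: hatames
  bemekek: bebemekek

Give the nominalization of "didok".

"didok" ends in -k. The stems ending in -k (hivak → hihivak, bemekek → bebemekek, bahgik → babahgik) repeat the first consonant+vowel as a prefix.
The other patterns: stems ending in -s add the prefix ha-; stems ending in -u insert -ol- after the first vowel; stems ending in -l add the prefix fa-.
So didok → dididok.

dididok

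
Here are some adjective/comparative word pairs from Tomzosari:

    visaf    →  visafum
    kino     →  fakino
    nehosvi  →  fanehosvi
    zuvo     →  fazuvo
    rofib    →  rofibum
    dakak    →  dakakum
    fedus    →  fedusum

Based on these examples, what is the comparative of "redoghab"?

rofib and nehosvi both have last vowel 'i' yet inflect differently (rofibum, fanehosvi), so the last vowel is not what conditions the rule; whether the stem ends in a vowel or a consonant is.
"redoghab" ends in a consonant. The stems ending in a consonant (dakak → dakakum, rofib → rofibum, fedus → fedusum) add -um.
The other pattern: stems ending in a vowel add the prefix fa-.
So redoghab → redoghabum.

redoghabum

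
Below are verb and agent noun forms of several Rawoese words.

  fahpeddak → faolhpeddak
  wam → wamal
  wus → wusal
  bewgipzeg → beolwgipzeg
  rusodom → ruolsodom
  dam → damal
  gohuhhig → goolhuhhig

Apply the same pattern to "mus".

musal

wam and rusodom both end in -m yet inflect differently (wamal, ruolsodom), so the final letter is not what conditions the rule; the number of vowels is.
"mus" has 1 vowel. The stems with 1 vowel (wus → wusal, wam → wamal, dam → damal) add -al.
The other pattern: stems with 3 vowels insert -ol- after the first vowel.
So mus → musal.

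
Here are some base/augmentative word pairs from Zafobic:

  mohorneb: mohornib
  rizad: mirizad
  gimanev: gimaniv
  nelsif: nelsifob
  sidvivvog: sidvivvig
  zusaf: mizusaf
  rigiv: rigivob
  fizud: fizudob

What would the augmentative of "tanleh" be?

tanlih

"tanleh" has last vowel 'e'. The stems whose last vowel is 'e' (gimanev → gimaniv, mohorneb → mohornib) change the last vowel to 'i'.
The other patterns: stems whose last vowel is 'i' or 'u' add -ob; stems whose last vowel is 'a' add the prefix mi-.
So tanleh → tanlih.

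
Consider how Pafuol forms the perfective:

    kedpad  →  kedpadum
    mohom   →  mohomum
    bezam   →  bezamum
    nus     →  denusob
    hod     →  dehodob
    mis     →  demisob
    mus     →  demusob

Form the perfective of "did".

kedpad and hod both end in -d yet inflect differently (kedpadum, dehodob), so the final letter is not what conditions the rule; the number of vowels is.
"did" has 1 vowel. The stems with 1 vowel (nus → denusob, hod → dehodob, mis → demisob) add de- … -ob around the stem.
The other pattern: stems with 2 vowels add -um.
So did → dedidob.

dedidob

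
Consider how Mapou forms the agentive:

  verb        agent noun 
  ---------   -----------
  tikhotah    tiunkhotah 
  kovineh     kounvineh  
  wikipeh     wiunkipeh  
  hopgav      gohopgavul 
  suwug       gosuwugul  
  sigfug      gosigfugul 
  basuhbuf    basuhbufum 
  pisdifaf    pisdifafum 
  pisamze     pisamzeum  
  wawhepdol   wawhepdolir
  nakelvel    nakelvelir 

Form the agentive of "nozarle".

tikhotah and hopgav both have last vowel 'a' yet inflect differently (tiunkhotah, gohopgavul), so the last vowel is not what conditions the rule; the final letter is.
"nozarle" ends in -e. The one such stem in the data (pisamze → pisamzeum) adds -um, so the same rule applies.
The other patterns: stems ending in -h insert -un- after the first vowel; stems ending in -g or -v add go- … -ul around the stem; stems ending in -l add -ir.
So nozarle → nozarleum.

nozarleum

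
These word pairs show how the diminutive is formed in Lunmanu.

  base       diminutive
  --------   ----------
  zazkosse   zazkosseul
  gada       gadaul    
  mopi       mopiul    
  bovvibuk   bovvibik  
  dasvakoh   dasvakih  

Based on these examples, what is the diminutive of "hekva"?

hekvaul

zazkosse and bovvibuk both have 3 vowels yet inflect differently (zazkosseul, bovvibik), so the number of vowels is not what conditions the rule; whether the stem ends in a vowel or a consonant is.
"hekva" ends in a vowel. The stems ending in a vowel (zazkosse → zazkosseul, gada → gadaul, mopi → mopiul) add -ul.
So hekva → hekvaul.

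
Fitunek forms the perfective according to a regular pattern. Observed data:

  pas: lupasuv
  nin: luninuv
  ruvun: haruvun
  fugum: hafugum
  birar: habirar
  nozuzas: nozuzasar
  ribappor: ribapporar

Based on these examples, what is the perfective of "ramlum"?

haramlum

nin and ruvun both end in -n yet inflect differently (luninuv, haruvun), so the final letter is not what conditions the rule; the number of vowels is.
"ramlum" has 2 vowels. The stems with 2 vowels (ruvun → haruvun, fugum → hafugum, birar → habirar) add the prefix ha-.
The other patterns: stems with 1 vowel add lu- … -uv around the stem; stems with 3 vowels add -ar.
So ramlum → haramlum.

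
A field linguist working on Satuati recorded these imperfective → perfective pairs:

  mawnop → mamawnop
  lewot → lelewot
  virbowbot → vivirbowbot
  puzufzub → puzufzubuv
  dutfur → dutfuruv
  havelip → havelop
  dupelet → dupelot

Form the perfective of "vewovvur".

mawnop and havelip both end in -p yet inflect differently (mamawnop, havelop), so the final letter is not what conditions the rule; the last vowel is.
"vewovvur" has last vowel 'u'. The stems whose last vowel is 'u' (puzufzub → puzufzubuv, dutfur → dutfuruv) add -uv.
So vewovvur → vewovvuruv.

vewovvuruv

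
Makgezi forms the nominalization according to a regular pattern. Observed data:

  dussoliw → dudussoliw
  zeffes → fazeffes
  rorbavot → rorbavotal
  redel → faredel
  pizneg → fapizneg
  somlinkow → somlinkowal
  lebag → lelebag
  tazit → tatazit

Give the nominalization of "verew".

faverew

dussoliw and somlinkow both end in -w yet inflect differently (dudussoliw, somlinkowal), so the final letter is not what conditions the rule; the last vowel is.
"verew" has last vowel 'e'. The stems whose last vowel is 'e' (pizneg → fapizneg, zeffes → fazeffes, redel → faredel) add the prefix fa-.
The other patterns: stems whose last vowel is 'a' or 'i' repeat the first consonant+vowel as a prefix; stems whose last vowel is 'o' add -al.
So verew → faverew.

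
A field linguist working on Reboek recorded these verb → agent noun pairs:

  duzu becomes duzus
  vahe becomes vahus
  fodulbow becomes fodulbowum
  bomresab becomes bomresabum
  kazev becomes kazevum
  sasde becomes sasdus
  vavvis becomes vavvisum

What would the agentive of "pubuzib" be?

pubuzibum

kazev and sasde both have last vowel 'e' yet inflect differently (kazevum, sasdus), so the last vowel is not what conditions the rule; whether the stem ends in a vowel or a consonant is.
"pubuzib" ends in a consonant. The stems ending in a consonant (vavvis → vavvisum, fodulbow → fodulbowum, kazev → kazevum) add -um.
The other pattern: stems ending in a vowel drop the final letter and add -us.
So pubuzib → pubuzibum.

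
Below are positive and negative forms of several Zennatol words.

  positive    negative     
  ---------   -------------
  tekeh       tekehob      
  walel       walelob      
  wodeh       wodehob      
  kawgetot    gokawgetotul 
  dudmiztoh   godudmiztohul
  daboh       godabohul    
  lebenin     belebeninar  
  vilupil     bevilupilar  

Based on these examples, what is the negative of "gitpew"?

tekeh and dudmiztoh both end in -h yet inflect differently (tekehob, godudmiztohul), so the final letter is not what conditions the rule; the last vowel is.
"gitpew" has last vowel 'e'. The stems whose last vowel is 'e' (tekeh → tekehob, walel → walelob, wodeh → wodehob) add -ob.
So gitpew → gitpewob.

gitpewob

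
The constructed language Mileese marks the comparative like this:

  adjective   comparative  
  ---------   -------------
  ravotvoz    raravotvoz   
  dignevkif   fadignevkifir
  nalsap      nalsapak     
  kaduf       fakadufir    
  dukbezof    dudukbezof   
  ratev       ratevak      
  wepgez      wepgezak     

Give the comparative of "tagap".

tagapak

ravotvoz and wepgez both end in -z yet inflect differently (raravotvoz, wepgezak), so the final letter is not what conditions the rule; the last vowel is.
"tagap" has last vowel 'a'. The one such stem in the data (nalsap → nalsapak) adds -ak, so the same rule applies.
The other patterns: stems whose last vowel is 'o' repeat the first consonant+vowel as a prefix; stems whose last vowel is 'i' or 'u' add fa- … -ir around the stem.
So tagap → tagapak.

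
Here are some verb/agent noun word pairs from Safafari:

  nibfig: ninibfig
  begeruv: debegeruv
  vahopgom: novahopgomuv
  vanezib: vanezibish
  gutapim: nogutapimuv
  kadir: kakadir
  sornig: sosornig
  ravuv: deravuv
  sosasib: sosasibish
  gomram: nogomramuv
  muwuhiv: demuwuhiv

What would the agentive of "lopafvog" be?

sosasib and kadir both have last vowel 'i' yet inflect differently (sosasibish, kakadir), so the last vowel is not what conditions the rule; the final letter is.
"lopafvog" ends in -g. The stems ending in -g (sornig → sosornig, nibfig → ninibfig) repeat the first consonant+vowel as a prefix.
So lopafvog → lolopafvog.

lolopafvog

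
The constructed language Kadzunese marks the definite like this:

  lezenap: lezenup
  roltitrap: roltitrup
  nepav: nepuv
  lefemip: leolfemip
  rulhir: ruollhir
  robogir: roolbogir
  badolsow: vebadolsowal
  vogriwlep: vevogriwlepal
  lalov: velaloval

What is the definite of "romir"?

roolmir

lezenap and lefemip both end in -p yet inflect differently (lezenup, leolfemip), so the final letter is not what conditions the rule; the last vowel is.
"romir" has last vowel 'i'. The stems whose last vowel is 'i' (lefemip → leolfemip, rulhir → ruollhir, robogir → roolbogir) insert -ol- after the first vowel.
So romir → roolmir.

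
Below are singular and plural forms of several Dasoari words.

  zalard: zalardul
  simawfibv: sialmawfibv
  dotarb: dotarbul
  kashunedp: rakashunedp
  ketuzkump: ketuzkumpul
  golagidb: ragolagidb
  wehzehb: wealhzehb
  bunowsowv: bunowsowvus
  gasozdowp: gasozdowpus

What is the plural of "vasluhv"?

"vasluhv" has second-to-last letter 'h'. The one such stem in the data (wehzehb → wealhzehb) inserts -al- after the first vowel (as does simawfibv), so the same rule applies.
So vasluhv → vaalsluhv.

vaalsluhv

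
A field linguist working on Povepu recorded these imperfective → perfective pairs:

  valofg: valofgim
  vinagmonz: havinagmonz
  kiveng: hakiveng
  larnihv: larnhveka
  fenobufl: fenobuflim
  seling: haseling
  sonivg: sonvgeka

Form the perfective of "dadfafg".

"dadfafg" has second-to-last letter 'f'. The stems whose second-to-last letter is 'f' (valofg → valofgim, fenobufl → fenobuflim) add -im.
So dadfafg → dadfafgim.

dadfafgim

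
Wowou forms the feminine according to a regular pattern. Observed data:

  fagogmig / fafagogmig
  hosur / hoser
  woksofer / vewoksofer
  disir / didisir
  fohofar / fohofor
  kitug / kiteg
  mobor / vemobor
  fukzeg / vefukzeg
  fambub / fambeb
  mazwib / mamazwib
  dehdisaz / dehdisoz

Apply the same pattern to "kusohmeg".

vekusohmeg

mazwib and fambub both end in -b yet inflect differently (mamazwib, fambeb), so the final letter is not what conditions the rule; the last vowel is.
"kusohmeg" has last vowel 'e'. The stems whose last vowel is 'e' (fukzeg → vefukzeg, woksofer → vewoksofer) add the prefix ve-.
The other patterns: stems whose last vowel is 'i' repeat the first consonant+vowel as a prefix; stems whose last vowel is 'u' change the last vowel to 'e'; stems whose last vowel is 'a' change the last vowel to 'o'.
So kusohmeg → vekusohmeg.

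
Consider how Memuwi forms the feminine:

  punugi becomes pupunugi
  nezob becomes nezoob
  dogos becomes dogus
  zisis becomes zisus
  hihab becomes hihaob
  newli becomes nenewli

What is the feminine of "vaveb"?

dogos and nezob both have last vowel 'o' yet inflect differently (dogus, nezoob), so the last vowel is not what conditions the rule; the final letter is.
"vaveb" ends in -b. The stems ending in -b (hihab → hihaob, nezob → nezoob) drop the final letter and add -ob.
The other patterns: stems ending in -s change the last vowel to 'u'; stems ending in -i repeat the first consonant+vowel as a prefix.
So vaveb → vaveob.

vaveob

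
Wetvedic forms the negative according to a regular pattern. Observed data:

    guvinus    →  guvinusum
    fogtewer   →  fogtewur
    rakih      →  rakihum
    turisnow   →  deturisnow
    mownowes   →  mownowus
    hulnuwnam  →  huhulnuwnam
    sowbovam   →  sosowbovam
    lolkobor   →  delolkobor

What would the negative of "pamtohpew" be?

mownowes and guvinus both end in -s yet inflect differently (mownowus, guvinusum), so the final letter is not what conditions the rule; the last vowel is.
"pamtohpew" has last vowel 'e'. The stems whose last vowel is 'e' (mownowes → mownowus, fogtewer → fogtewur) change the last vowel to 'u'.
The other patterns: stems whose last vowel is 'i' or 'u' add -um; stems whose last vowel is 'o' add the prefix de-; stems whose last vowel is 'a' repeat the first consonant+vowel as a prefix.
So pamtohpew → pamtohpuw.

pamtohpuw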